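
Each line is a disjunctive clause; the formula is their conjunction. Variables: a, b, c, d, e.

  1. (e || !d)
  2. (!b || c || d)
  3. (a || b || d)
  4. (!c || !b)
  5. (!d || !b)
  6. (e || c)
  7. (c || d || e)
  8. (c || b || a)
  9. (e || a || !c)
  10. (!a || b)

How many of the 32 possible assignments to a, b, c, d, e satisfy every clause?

Satisfying assignments:
  a=F b=F c=T d=T e=T
Count: 1.

1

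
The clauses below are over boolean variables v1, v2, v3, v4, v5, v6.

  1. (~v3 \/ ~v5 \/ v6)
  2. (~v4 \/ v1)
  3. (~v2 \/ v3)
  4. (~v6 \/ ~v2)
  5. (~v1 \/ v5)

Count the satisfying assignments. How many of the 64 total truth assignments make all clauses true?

Case analysis on v1 and v2:
  v1=1, v2=1: a clause becomes empty — 0.
  v1=1, v2=0: v4 free; 3 ways for (v3,v5,v6) × 2^1 = 6.
  v1=0, v2=1: remaining (v3,v4,v5,v6) ∈ {(1,0,0,0)} — 1.
  v1=0, v2=0: 7 of the 16 assignments to (v3,v4,v5,v6) work.
Total: 0 + 6 + 1 + 7 = 14.

14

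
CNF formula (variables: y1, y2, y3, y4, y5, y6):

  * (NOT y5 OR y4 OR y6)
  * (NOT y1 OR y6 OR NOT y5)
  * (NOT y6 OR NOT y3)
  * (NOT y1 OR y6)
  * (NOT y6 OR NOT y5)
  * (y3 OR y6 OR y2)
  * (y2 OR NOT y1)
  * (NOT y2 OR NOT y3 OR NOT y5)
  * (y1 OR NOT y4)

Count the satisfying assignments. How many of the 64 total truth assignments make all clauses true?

The models are:
  y1=0 y2=0 y3=0 y4=0 y5=0 y6=1
  y1=0 y2=0 y3=1 y4=0 y5=0 y6=0
  y1=0 y2=1 y3=0 y4=0 y5=0 y6=0
  y1=0 y2=1 y3=0 y4=0 y5=0 y6=1
  y1=0 y2=1 y3=1 y4=0 y5=0 y6=0
  y1=1 y2=1 y3=0 y4=0 y5=0 y6=1
  y1=1 y2=1 y3=0 y4=1 y5=0 y6=1
That's 7 in total.

7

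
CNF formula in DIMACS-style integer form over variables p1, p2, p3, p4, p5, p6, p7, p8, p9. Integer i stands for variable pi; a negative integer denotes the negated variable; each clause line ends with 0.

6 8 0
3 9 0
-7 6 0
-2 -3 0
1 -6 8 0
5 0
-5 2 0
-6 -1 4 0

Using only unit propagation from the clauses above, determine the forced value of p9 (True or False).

True

(p5) stands alone — p5 = True.
(p2 ∨ ¬p5): since p5 = True, the clause reduces to (p2). p2 = True.
From (¬p2 ∨ ¬p3) and p2 = True: p3 = False.
(p3 ∨ p9) with p3 = False leaves only p9, so p9 = True.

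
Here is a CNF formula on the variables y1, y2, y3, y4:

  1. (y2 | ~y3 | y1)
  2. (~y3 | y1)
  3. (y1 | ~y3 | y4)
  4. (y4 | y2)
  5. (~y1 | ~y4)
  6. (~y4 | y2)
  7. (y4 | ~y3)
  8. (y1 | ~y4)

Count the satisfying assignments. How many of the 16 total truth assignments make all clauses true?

2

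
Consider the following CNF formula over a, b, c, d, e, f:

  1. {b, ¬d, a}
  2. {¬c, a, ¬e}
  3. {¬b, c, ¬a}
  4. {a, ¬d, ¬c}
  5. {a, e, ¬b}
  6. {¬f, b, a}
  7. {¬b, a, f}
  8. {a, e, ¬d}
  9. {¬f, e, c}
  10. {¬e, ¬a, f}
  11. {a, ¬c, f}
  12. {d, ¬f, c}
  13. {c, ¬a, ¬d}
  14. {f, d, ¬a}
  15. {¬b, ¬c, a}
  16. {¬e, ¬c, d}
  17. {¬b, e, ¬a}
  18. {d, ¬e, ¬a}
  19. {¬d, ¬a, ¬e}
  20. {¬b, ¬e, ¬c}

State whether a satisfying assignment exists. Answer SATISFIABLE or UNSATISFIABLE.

Try a = False.
Try b = False.
  then d is forced to False.
  then f is forced to False.
  then c is forced to False.
e is now unconstrained; take e = False.
Every clause has at least one true literal under this assignment.
So a = F, b = F, c = F, d = F, e = F, f = F is a satisfying assignment.

SATISFIABLE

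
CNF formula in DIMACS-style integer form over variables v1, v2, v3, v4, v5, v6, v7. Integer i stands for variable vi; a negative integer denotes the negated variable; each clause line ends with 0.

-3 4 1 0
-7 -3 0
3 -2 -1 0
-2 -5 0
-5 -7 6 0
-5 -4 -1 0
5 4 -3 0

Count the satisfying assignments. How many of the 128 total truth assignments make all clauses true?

Split on v3, then v5.
  v3=T, v5=T: remaining (v1,v2,v4,v6,v7) ∈ {(F,F,T,F,F); (F,F,T,T,F); (T,F,F,F,F); (T,F,F,T,F)} — 4.
  v3=T, v5=F: forces v4=T; v7=F; v1, v2, v6 free → 2^3 = 8.
  v3=F, v5=T: 9 of the 32 assignments to (v1,v2,v4,v6,v7) work.
  v3=F, v5=F: v4, v6, v7 free; 3 ways for (v1,v2) × 2^3 = 24.
Total: 4 + 8 + 9 + 24 = 45.

45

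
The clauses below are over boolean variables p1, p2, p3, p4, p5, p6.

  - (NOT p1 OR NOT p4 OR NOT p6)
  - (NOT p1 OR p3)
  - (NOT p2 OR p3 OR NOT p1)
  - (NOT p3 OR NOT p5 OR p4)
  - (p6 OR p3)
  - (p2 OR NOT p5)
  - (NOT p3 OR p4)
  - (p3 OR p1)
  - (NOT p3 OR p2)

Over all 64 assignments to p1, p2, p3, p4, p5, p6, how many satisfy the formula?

6

The models are:
  p1=0 p2=1 p3=1 p4=1 p5=0 p6=0
  p1=0 p2=1 p3=1 p4=1 p5=0 p6=1
  p1=0 p2=1 p3=1 p4=1 p5=1 p6=0
  p1=0 p2=1 p3=1 p4=1 p5=1 p6=1
  p1=1 p2=1 p3=1 p4=1 p5=0 p6=0
  p1=1 p2=1 p3=1 p4=1 p5=1 p6=0
That's 6 in total.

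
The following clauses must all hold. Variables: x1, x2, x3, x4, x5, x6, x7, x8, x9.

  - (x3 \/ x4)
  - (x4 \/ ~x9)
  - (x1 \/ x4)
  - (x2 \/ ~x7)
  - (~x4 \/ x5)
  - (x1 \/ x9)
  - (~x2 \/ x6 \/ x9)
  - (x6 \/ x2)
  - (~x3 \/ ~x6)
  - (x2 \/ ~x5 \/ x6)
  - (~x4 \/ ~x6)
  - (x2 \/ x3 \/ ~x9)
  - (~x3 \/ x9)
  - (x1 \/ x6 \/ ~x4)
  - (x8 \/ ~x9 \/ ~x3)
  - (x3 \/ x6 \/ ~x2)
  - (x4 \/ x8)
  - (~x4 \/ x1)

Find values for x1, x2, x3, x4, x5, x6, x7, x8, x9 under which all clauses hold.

x1=1, x2=1, x3=1, x4=1, x5=1, x6=0, x7=1, x8=1, x9=1

Check each clause:
  1. (x4 \/ x3) — x3 is true.
  2. (x4 \/ ~x9) — x4 is true.
  3. (x1 \/ x4) — x1 is true.
  4. (~x7 \/ x2) — x2 is true.
  5. (x5 \/ ~x4) — x5 is true.
  6. (x1 \/ x9) — x9 is true.
  7. (x9 \/ ~x2 \/ x6) — x9 is true.
  8. (x6 \/ x2) — x2 is true.
  9. (~x3 \/ ~x6) — ~x6 is true.
  10. (x2 \/ x6 \/ ~x5) — x2 is true.
  11. (~x6 \/ ~x4) — ~x6 is true.
  12. (x3 \/ x2 \/ ~x9) — x2 is true.
  13. (~x3 \/ x9) — x9 is true.
  14. (~x4 \/ x1 \/ x6) — x1 is true.
  15. (~x3 \/ ~x9 \/ x8) — x8 is true.
  16. (~x2 \/ x3 \/ x6) — x3 is true.
  17. (x8 \/ x4) — x8 is true.
  18. (x1 \/ ~x4) — x1 is true.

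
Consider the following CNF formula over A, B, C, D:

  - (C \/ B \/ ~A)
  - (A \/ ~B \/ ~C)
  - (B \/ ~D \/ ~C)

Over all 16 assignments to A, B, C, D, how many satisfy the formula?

Case analysis on B and C:
  B=T, C=T: remaining (A,D) ∈ {(T,F); (T,T)} — 2.
  B=T, C=F: remaining (A,D) ∈ {(F,F); (F,T); (T,F); (T,T)} — 4.
  B=F, C=T: remaining (A,D) ∈ {(F,F); (T,F)} — 2.
  B=F, C=F: remaining (A,D) ∈ {(F,F); (F,T)} — 2.
Total: 2 + 4 + 2 + 2 = 10.

10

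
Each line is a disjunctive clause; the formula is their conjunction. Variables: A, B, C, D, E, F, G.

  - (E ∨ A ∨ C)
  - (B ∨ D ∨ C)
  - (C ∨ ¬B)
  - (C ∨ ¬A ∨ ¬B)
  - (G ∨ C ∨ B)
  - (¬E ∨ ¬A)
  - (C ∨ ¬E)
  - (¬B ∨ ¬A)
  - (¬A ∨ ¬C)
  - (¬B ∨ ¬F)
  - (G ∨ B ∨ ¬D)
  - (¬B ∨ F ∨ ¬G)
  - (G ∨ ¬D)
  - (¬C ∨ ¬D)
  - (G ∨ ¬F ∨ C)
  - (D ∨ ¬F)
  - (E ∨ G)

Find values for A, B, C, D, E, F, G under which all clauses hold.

Branch on A: take A = True.
  then E is forced to False.
  then B is forced to False.
  then C is forced to False.
  then D is forced to True.
  then G is forced to True.
F is now unconstrained; take F = True.
Every clause has at least one true literal under this assignment.
Check each clause:
  1. (A ∨ C ∨ E) — A is true.
  2. (C ∨ D ∨ B) — D is true.
  3. (C ∨ ¬B) — ¬B is true.
  4. (¬B ∨ C ∨ ¬A) — ¬B is true.
  5. (B ∨ G ∨ C) — G is true.
  6. (¬E ∨ ¬A) — ¬E is true.
  7. (¬E ∨ C) — ¬E is true.
  8. (¬A ∨ ¬B) — ¬B is true.
  9. (¬C ∨ ¬A) — ¬C is true.
  10. (¬F ∨ ¬B) — ¬B is true.
  11. (¬D ∨ G ∨ B) — G is true.
  12. (¬G ∨ ¬B ∨ F) — F is true.
  13. (G ∨ ¬D) — G is true.
  14. (¬C ∨ ¬D) — ¬C is true.
  15. (C ∨ ¬F ∨ G) — G is true.
  16. (D ∨ ¬F) — D is true.
  17. (E ∨ G) — G is true.

A=True  B=False  C=False  D=True  E=False  F=True  G=True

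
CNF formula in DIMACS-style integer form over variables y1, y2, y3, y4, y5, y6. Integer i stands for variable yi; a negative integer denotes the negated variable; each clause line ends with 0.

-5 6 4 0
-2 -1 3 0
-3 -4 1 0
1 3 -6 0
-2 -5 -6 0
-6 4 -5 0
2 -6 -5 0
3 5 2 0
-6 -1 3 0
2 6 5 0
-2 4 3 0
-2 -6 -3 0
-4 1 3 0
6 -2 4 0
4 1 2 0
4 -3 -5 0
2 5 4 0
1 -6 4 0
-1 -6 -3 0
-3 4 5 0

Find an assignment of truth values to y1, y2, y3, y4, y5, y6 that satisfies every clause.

Branch on y1: take y1 = True.
Branch on y2: take y2 = False.
Branch on y3: take y3 = True.
  then y6 is forced to False.
  then y5 is forced to True.
  then y4 is forced to True.
Every clause has at least one true literal under this assignment.

y1=True, y2=False, y3=True, y4=True, y5=True, y6=False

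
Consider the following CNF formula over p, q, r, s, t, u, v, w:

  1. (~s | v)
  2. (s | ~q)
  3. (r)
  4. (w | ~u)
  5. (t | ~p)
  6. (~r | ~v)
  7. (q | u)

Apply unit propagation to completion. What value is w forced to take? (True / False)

True

Unit clause (r) sets r = True.
(~v | ~r): since r = True, the clause reduces to (~v). v = False.
From (~s | v) and v = False: s = False.
(s | ~q): since s = False, the clause reduces to (~q). q = False.
From (u | q) and q = False: u = True.
(~u | w): since u = True, the clause reduces to (w). w = True.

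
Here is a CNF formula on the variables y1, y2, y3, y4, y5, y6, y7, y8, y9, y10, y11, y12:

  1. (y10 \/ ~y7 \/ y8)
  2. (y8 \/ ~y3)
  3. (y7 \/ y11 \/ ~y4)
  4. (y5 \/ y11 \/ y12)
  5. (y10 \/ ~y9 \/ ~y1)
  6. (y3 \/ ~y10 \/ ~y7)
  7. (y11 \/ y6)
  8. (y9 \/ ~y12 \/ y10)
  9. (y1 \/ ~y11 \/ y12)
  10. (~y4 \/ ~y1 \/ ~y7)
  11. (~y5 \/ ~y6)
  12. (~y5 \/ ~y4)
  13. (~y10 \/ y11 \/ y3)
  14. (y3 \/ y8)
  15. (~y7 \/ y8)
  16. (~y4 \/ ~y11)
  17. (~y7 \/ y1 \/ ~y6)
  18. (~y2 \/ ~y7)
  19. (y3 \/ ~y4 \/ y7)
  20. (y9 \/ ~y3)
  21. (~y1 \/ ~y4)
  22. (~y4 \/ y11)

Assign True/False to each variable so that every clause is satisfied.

y1=False, y2=True, y3=False, y4=False, y5=False, y6=False, y7=False, y8=True, y9=False, y10=True, y11=True, y12=True

Check each clause:
  1. (~y7 \/ y8 \/ y10) — y8 is true.
  2. (~y3 \/ y8) — y8 is true.
  3. (~y4 \/ y7 \/ y11) — y11 is true.
  4. (y5 \/ y12 \/ y11) — y11 is true.
  5. (~y1 \/ y10 \/ ~y9) — y10 is true.
  6. (y3 \/ ~y10 \/ ~y7) — ~y7 is true.
  7. (y11 \/ y6) — y11 is true.
  8. (~y12 \/ y9 \/ y10) — y10 is true.
  9. (~y11 \/ y12 \/ y1) — y12 is true.
  10. (~y1 \/ ~y7 \/ ~y4) — ~y7 is true.
  11. (~y6 \/ ~y5) — ~y6 is true.
  12. (~y4 \/ ~y5) — ~y5 is true.
  13. (y3 \/ y11 \/ ~y10) — y11 is true.
  14. (y8 \/ y3) — y8 is true.
  15. (y8 \/ ~y7) — y8 is true.
  16. (~y11 \/ ~y4) — ~y4 is true.
  17. (~y6 \/ ~y7 \/ y1) — ~y7 is true.
  18. (~y7 \/ ~y2) — ~y7 is true.
  19. (~y4 \/ y7 \/ y3) — ~y4 is true.
  20. (~y3 \/ y9) — ~y3 is true.
  21. (~y4 \/ ~y1) — ~y4 is true.
  22. (~y4 \/ y11) — y11 is true.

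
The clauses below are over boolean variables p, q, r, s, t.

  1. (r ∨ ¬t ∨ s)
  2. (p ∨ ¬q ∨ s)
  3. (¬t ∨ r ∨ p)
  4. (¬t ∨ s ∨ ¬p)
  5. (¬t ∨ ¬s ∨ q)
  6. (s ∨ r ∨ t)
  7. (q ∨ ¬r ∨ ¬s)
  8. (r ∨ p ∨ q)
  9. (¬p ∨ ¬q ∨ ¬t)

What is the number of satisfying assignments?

Case analysis on s and t:
  s=1, t=1: remaining (p,q,r) ∈ {(0,1,1)} — 1.
  s=1, t=0: 5 of the 8 assignments to (p,q,r) work.
  s=0, t=1: remaining (p,q,r) ∈ {(0,0,1)} — 1.
  s=0, t=0: remaining (p,q,r) ∈ {(0,0,1); (1,0,1); (1,1,1)} — 3.
Total: 1 + 5 + 1 + 3 = 10.

10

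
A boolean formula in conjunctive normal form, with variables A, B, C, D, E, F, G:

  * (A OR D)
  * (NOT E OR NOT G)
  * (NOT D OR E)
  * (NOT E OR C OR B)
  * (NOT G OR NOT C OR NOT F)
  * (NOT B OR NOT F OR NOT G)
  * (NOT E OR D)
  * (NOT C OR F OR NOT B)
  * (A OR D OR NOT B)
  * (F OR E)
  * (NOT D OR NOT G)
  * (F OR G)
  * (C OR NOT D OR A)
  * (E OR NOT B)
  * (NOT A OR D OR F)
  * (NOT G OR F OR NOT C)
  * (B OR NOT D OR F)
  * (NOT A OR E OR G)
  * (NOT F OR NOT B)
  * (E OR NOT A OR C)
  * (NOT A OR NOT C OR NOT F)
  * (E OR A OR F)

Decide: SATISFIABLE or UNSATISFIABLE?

SATISFIABLE

Try A = False.
  then D is forced to True.
  then E is forced to True.
  then G is forced to False.
  then F is forced to True.
  then C is forced to True.
  then B is forced to False.
So A=False, B=False, C=True, D=True, E=True, F=True, G=False is a satisfying assignment.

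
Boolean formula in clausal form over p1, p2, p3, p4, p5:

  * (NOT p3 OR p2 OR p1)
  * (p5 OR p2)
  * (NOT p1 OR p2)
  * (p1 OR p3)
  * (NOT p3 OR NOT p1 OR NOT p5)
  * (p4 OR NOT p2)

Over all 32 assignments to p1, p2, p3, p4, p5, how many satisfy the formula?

The models are:
  p1=0 p2=1 p3=1 p4=1 p5=0
  p1=0 p2=1 p3=1 p4=1 p5=1
  p1=1 p2=1 p3=0 p4=1 p5=0
  p1=1 p2=1 p3=0 p4=1 p5=1
  p1=1 p2=1 p3=1 p4=1 p5=0
That's 5 in total.

5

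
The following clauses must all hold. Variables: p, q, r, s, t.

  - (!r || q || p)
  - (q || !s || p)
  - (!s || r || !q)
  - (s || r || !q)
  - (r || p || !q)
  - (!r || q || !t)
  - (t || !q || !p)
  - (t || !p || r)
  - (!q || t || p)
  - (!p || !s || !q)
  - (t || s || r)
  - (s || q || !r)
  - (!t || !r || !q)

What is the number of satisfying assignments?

4

Satisfying assignments:
  p=0 q=0 r=0 s=0 t=1
  p=1 q=0 r=0 s=0 t=1
  p=1 q=0 r=0 s=1 t=1
  p=1 q=0 r=1 s=1 t=0
That's 4 in total.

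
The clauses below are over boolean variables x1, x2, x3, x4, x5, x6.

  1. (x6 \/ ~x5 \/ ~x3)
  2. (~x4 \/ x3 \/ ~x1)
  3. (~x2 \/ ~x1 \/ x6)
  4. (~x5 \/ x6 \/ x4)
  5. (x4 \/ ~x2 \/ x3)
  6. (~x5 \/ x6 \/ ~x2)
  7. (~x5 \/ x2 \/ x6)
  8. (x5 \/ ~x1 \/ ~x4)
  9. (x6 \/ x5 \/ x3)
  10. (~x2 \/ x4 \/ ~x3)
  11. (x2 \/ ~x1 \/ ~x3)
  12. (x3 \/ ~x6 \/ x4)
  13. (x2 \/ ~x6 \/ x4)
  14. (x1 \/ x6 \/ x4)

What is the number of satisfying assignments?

Case analysis on x6 and x4:
  x6=T, x4=T: 9 of the 16 assignments to (x1,x2,x3,x5) work.
  x6=T, x4=F: a clause becomes empty — 0.
  x6=F, x4=T: remaining (x1,x2,x3,x5) ∈ {(F,F,T,F); (F,T,T,F)} — 2.
  x6=F, x4=F: a clause becomes empty — 0.
Total: 9 + 0 + 2 + 0 = 11.

11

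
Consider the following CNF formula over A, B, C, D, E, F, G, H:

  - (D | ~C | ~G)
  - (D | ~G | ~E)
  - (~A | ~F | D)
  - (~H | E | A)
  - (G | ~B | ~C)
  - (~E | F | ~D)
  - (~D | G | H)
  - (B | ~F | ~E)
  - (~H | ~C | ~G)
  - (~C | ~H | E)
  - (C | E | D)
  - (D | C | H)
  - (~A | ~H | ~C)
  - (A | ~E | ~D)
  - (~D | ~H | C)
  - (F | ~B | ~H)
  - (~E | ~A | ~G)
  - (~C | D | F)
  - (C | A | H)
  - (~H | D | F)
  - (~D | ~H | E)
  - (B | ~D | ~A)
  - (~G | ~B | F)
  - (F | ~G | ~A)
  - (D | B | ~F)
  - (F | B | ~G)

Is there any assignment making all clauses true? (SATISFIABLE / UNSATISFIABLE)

Branch on A: take A = True.
The remaining clauses are satisfied by B = True, C = True, D = True, E = False, F = True, G = True, H = False.
So A=True, B=True, C=True, D=True, E=False, F=True, G=True, H=False is a satisfying assignment.

SATISFIABLE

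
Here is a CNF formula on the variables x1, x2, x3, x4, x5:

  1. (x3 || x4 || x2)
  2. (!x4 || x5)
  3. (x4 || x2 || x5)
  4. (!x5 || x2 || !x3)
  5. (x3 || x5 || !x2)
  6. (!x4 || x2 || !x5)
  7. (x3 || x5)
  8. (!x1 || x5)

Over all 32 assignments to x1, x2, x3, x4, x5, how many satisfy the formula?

Case analysis on x5 and x2:
  x5=1, x2=1: x1, x3, x4 free → 2^3 = 8.
  x5=1, x2=0: a clause becomes empty — 0.
  x5=0, x2=1: remaining (x1,x3,x4) ∈ {(0,1,0)} — 1.
  x5=0, x2=0: a clause becomes empty — 0.
Total: 8 + 0 + 1 + 0 = 9.

9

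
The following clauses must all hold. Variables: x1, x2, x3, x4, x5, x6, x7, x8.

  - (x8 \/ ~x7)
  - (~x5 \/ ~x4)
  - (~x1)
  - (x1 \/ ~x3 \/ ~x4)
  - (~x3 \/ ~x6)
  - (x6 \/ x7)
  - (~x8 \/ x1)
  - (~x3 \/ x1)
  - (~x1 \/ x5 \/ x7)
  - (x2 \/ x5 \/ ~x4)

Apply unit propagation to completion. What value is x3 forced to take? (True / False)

(~x1) is a unit clause: x1 = False.
In (~x8 \/ x1), x1 is now false; ~x8 must hold, so x8 = False.
(~x7 \/ x8): since x8 = False, the clause reduces to (~x7). x7 = False.
(x7 \/ x6): since x7 = False, the clause reduces to (x6). x6 = True.
From (~x3 \/ ~x6) and x6 = True: x3 = False.

False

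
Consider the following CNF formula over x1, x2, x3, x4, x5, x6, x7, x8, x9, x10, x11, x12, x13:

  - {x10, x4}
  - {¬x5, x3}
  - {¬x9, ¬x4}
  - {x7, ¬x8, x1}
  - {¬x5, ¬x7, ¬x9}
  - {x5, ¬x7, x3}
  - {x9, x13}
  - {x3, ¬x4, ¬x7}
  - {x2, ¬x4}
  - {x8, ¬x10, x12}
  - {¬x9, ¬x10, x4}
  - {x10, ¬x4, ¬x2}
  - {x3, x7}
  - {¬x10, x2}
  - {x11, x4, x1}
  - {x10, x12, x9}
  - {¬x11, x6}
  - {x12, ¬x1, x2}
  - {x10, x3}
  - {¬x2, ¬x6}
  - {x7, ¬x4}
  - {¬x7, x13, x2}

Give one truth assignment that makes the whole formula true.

x1 = False, x2 = True, x3 = True, x4 = True, x5 = True, x6 = False, x7 = True, x8 = False, x9 = False, x10 = True, x11 = False, x12 = True, x13 = True

Check each clause:
  1. {x4, x10} — x10 is true.
  2. {x3, ¬x5} — x3 is true.
  3. {¬x9, ¬x4} — ¬x9 is true.
  4. {x1, ¬x8, x7} — ¬x8 is true.
  5. {¬x5, ¬x9, ¬x7} — ¬x9 is true.
  6. {x3, ¬x7, x5} — x3 is true.
  7. {x9, x13} — x13 is true.
  8. {x3, ¬x4, ¬x7} — x3 is true.
  9. {x2, ¬x4} — x2 is true.
  10. {x8, x12, ¬x10} — x12 is true.
  11. {¬x10, ¬x9, x4} — x4 is true.
  12. {¬x2, ¬x4, x10} — x10 is true.
  13. {x3, x7} — x3 is true.
  14. {¬x10, x2} — x2 is true.
  15. {x1, x11, x4} — x4 is true.
  16. {x12, x9, x10} — x10 is true.
  17. {x6, ¬x11} — ¬x11 is true.
  18. {x2, ¬x1, x12} — x2 is true.
  19. {x3, x10} — x10 is true.
  20. {¬x2, ¬x6} — ¬x6 is true.
  21. {¬x4, x7} — x7 is true.
  22. {¬x7, x2, x13} — x2 is true.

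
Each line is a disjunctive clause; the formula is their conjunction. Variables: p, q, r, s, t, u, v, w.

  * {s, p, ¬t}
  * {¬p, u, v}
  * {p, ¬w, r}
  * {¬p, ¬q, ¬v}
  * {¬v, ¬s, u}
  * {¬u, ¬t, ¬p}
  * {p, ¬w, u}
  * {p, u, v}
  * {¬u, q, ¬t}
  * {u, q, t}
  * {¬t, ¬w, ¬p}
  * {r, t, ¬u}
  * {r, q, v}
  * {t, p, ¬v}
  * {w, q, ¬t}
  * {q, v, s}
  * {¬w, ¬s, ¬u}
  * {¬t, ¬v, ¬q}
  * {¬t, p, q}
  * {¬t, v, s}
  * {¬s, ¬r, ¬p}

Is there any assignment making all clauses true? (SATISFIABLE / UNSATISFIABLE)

Set p = False and propagate.
Try q = True.
Try r = True.
For the remaining variables, s = True, t = False, u = True, v = False, w = False works.
So p=False, q=True, r=True, s=True, t=False, u=True, v=False, w=False is a satisfying assignment.

SATISFIABLE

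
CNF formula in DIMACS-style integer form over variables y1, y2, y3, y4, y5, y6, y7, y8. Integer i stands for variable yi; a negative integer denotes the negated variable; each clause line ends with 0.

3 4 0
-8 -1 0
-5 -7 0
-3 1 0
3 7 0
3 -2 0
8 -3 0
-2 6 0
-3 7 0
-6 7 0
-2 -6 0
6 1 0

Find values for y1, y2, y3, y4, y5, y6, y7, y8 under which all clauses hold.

y1 = False, y2 = False, y3 = False, y4 = True, y5 = False, y6 = True, y7 = True, y8 = False

Check each clause:
  1. (y3 OR y4) — y4 is true.
  2. (NOT y1 OR NOT y8) — NOT y8 is true.
  3. (NOT y5 OR NOT y7) — NOT y5 is true.
  4. (NOT y3 OR y1) — NOT y3 is true.
  5. (y3 OR y7) — y7 is true.
  6. (NOT y2 OR y3) — NOT y2 is true.
  7. (y8 OR NOT y3) — NOT y3 is true.
  8. (y6 OR NOT y2) — y6 is true.
  9. (y7 OR NOT y3) — NOT y3 is true.
  10. (NOT y6 OR y7) — y7 is true.
  11. (NOT y2 OR NOT y6) — NOT y2 is true.
  12. (y1 OR y6) — y6 is true.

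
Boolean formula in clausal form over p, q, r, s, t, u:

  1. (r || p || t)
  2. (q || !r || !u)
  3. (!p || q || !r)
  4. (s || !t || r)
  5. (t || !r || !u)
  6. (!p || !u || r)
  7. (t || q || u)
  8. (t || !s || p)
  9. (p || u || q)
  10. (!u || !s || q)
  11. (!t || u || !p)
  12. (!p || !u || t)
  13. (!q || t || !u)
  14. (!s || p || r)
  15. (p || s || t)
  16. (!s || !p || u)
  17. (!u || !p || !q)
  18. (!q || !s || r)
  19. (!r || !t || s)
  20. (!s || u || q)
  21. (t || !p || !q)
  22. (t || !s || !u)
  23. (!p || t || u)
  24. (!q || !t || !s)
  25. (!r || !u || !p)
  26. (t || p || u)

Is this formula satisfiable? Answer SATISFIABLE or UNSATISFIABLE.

UNSATISFIABLE

u = True:
  t = True:
    r = True:
      propagation gives q=True, p=False, s=True; contradiction.
    r = False:
      propagation gives s=True, p=False; contradiction.
  t = False:
    propagation gives r=False, p=True; an empty clause results — contradiction.
u = False:
  p = True:
    propagation gives t=False; an empty clause results — contradiction.
  p = False:
    propagation gives q=True, t=True, s=False, r=True; an empty clause results — contradiction.
Every branch closes, so no satisfying assignment exists.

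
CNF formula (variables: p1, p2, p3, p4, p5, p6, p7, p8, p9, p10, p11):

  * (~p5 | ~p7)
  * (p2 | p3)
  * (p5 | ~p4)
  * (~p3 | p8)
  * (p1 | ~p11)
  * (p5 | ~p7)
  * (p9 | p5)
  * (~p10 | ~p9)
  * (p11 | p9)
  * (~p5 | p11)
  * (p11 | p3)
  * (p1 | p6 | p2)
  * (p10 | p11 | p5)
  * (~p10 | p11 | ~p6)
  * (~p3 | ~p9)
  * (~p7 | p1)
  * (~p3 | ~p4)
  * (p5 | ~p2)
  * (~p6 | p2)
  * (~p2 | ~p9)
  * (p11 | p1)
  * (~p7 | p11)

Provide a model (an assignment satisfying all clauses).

p1=T, p2=T, p3=F, p4=T, p5=T, p6=T, p7=F, p8=F, p9=F, p10=F, p11=T

p1 occurs only positively in the remaining clauses — set p1 = True.
Pure literal: p7 appears only negated; assign p7 = False.
Branch on p2: take p2 = True.
  then p5 is forced to True.
  then p11 is forced to True.
  then p9 is forced to False.
Try p3 = False.
p4, p6, p8, p10 are now unconstrained; take p4 = True, p6 = True, p8 = False, p10 = False.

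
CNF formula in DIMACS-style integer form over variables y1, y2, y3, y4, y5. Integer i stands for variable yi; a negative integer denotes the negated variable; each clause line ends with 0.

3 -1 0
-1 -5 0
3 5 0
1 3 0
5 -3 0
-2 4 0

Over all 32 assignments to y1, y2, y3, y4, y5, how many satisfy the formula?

The models are:
  y1=0 y2=0 y3=1 y4=0 y5=1
  y1=0 y2=0 y3=1 y4=1 y5=1
  y1=0 y2=1 y3=1 y4=1 y5=1
That's 3 in total.

3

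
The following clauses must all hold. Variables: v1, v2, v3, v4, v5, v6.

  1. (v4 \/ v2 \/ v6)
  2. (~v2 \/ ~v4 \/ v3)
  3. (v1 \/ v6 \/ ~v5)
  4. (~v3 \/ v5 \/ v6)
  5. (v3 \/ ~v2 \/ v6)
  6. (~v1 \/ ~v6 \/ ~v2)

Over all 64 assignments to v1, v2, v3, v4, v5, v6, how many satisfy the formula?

28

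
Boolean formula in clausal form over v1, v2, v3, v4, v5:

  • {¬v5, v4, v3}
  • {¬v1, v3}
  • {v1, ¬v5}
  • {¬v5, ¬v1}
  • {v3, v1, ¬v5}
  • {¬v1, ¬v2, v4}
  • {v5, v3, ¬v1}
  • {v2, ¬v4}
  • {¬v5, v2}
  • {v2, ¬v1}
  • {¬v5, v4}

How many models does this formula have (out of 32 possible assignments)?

7

Split on v1, then v5.
  v1=T, v5=T: a clause becomes empty — 0.
  v1=T, v5=F: remaining (v2,v3,v4) ∈ {(T,T,T)} — 1.
  v1=F, v5=T: a clause becomes empty — 0.
  v1=F, v5=F: v3 free; 3 ways for (v2,v4) × 2^1 = 6.
Total: 0 + 1 + 0 + 6 = 7.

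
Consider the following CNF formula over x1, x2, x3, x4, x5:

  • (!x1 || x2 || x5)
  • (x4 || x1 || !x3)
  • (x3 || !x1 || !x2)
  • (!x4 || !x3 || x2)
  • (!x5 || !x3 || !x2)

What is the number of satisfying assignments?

14

Case analysis on x2 and x3:
  x2=1, x3=1: remaining (x1,x4,x5) ∈ {(0,1,0); (1,0,0); (1,1,0)} — 3.
  x2=1, x3=0: remaining (x1,x4,x5) ∈ {(0,0,0); (0,0,1); (0,1,0); (0,1,1)} — 4.
  x2=0, x3=1: remaining (x1,x4,x5) ∈ {(1,0,1)} — 1.
  x2=0, x3=0: x4 free; 3 ways for (x1,x5) × 2^1 = 6.
Total: 3 + 4 + 1 + 6 = 14.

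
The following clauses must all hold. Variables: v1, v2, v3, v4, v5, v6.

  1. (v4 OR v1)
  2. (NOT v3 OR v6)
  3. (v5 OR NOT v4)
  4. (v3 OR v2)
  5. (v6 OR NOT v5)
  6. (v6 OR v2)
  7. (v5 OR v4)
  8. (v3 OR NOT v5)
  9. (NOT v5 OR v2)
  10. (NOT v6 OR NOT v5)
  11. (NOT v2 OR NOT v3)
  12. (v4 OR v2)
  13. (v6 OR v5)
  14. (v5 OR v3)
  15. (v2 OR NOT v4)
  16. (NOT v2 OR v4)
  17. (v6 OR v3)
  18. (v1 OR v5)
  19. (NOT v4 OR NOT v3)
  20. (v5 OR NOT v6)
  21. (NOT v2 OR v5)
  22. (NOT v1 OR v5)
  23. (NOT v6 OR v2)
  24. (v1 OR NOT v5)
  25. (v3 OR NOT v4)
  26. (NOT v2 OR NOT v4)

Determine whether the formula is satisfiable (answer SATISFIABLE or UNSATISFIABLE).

UNSATISFIABLE

v5 = True:
  propagation gives v6=True; an empty clause results — contradiction.
v5 = False:
  propagation gives v4=False; an empty clause results — contradiction.
Every branch closes, so no satisfying assignment exists.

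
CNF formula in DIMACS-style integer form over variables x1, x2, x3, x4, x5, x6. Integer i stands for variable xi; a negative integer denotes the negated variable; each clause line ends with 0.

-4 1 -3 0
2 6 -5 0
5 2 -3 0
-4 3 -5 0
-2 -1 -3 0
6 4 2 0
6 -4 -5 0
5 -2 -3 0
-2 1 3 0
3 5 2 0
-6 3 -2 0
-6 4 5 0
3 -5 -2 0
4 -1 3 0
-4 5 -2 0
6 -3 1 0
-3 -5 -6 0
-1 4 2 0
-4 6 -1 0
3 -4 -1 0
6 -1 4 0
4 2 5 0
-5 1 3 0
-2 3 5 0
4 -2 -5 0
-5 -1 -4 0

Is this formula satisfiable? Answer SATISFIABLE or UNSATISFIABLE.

UNSATISFIABLE

x3 = True:
  x4 = True:
    propagation gives x1=True, x2=False, x5=True; an empty clause results — contradiction.
  x4 = False:
    x2 = True:
      propagation gives x1=False, x5=True; contradiction.
    x2 = False:
      propagation gives x5=True, x6=True; contradiction.
x3 = False:
  x4 = True:
    propagation gives x5=False, x2=True; an empty clause results — contradiction.
  x4 = False:
    propagation gives x1=False, x2=False, x6=True, x5=True; an empty clause results — contradiction.
Every branch closes, so no satisfying assignment exists.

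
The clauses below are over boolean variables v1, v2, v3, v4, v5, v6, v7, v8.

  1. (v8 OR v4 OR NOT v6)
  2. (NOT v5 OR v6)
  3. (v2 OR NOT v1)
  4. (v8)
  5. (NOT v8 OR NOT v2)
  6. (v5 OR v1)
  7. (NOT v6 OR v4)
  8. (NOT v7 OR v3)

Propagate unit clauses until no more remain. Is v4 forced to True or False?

True

(v8) stands alone — v8 = True.
(NOT v8 OR NOT v2): since v8 = True, the clause reduces to (NOT v2). v2 = False.
(v2 OR NOT v1) with v2 = False leaves only NOT v1, so v1 = False.
(v5 OR v1): since v1 = False, the clause reduces to (v5). v5 = True.
(NOT v5 OR v6): since v5 = True, the clause reduces to (v6). v6 = True.
(NOT v6 OR v4): since v6 = True, the clause reduces to (v4). v4 = True.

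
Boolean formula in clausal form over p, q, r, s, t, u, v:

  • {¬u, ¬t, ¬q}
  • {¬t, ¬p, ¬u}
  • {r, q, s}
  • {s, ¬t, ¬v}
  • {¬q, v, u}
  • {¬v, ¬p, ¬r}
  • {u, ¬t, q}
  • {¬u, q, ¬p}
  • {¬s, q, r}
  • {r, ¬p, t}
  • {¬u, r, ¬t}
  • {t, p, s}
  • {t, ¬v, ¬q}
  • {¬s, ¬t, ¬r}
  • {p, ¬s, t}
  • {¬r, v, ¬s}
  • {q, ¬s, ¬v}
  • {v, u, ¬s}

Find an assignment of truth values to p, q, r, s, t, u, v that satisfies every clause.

p=0, q=1, r=0, s=1, t=1, u=0, v=1

Branch on p: take p = False.
Try q = True.
For the remaining variables, r = False, s = True, t = True, u = False, v = True works.
Every clause has at least one true literal under this assignment.
Check each clause:
  1. {¬t, ¬q, ¬u} — ¬u is true.
  2. {¬u, ¬t, ¬p} — ¬u is true.
  3. {r, q, s} — q is true.
  4. {¬v, ¬t, s} — s is true.
  5. {v, u, ¬q} — v is true.
  6. {¬r, ¬p, ¬v} — ¬r is true.
  7. {q, ¬t, u} — q is true.
  8. {q, ¬p, ¬u} — ¬u is true.
  9. {q, r, ¬s} — q is true.
  10. {r, ¬p, t} — t is true.
  11. {¬t, r, ¬u} — ¬u is true.
  12. {t, p, s} — s is true.
  13. {¬q, t, ¬v} — t is true.
  14. {¬t, ¬s, ¬r} — ¬r is true.
  15. {p, ¬s, t} — t is true.
  16. {¬s, v, ¬r} — ¬r is true.
  17. {¬v, q, ¬s} — q is true.
  18. {v, ¬s, u} — v is true.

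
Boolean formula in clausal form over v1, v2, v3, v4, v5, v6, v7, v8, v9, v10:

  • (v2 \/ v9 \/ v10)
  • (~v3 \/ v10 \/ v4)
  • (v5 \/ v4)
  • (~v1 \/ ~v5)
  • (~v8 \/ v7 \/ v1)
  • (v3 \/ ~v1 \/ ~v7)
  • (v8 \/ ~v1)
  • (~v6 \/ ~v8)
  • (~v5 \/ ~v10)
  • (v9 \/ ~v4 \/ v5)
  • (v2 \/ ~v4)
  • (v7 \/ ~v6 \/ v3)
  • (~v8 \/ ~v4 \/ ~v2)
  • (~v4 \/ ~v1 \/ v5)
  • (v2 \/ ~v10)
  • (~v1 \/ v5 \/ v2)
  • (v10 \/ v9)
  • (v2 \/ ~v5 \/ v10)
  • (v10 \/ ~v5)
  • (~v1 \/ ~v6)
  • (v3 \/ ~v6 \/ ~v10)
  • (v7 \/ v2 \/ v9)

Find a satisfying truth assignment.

v1=F, v2=T, v3=T, v4=T, v5=F, v6=F, v7=T, v8=F, v9=T, v10=F

Pure literal: v6 appears only negated; assign v6 = False.
Pure literal: v9 appears only positively; assign v9 = True.
Try v1 = False.
For the remaining variables, v2 = True, v3 = True, v4 = True, v5 = False, v7 = True, v8 = False, v10 = False works.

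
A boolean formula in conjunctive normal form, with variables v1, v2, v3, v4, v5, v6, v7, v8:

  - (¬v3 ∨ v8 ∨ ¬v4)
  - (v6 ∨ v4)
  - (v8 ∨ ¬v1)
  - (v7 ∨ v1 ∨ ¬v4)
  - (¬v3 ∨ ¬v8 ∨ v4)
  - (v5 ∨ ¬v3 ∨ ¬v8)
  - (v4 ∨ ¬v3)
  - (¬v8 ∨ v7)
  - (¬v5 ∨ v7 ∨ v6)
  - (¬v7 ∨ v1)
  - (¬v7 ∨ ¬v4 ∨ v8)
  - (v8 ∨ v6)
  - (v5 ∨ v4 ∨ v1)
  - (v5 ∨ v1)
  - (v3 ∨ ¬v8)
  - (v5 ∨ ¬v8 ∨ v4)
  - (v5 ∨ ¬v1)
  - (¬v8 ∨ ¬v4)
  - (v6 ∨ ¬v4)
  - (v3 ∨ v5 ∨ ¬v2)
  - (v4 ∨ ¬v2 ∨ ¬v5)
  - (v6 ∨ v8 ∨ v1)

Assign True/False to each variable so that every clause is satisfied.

Pure literal: v2 appears only negated; assign v2 = False.
v6 occurs only positively in the remaining clauses — set v6 = True.
Branch on v1: take v1 = False.
  then v7 is forced to False.
  then v4 is forced to False.
  then v3 is forced to False.
  then v8 is forced to False.
  then v5 is forced to True.
Every clause has at least one true literal under this assignment.

v1 = False  v2 = False  v3 = False  v4 = False  v5 = True  v6 = True  v7 = False  v8 = False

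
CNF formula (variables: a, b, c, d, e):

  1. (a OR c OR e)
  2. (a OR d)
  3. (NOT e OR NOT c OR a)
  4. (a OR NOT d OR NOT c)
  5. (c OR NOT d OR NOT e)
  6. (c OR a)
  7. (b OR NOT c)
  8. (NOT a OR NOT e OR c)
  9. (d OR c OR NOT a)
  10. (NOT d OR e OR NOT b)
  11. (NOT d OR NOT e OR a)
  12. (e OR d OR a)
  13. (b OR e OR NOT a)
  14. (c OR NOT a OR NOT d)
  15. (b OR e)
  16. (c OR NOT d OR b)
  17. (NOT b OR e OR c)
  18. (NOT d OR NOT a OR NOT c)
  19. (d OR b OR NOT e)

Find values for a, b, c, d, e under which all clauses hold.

a=True, b=True, c=True, d=False, e=True

Try a = True.
Branch on b: take b = True.
Try c = True.
  then d is forced to False.
e is now unconstrained; take e = True.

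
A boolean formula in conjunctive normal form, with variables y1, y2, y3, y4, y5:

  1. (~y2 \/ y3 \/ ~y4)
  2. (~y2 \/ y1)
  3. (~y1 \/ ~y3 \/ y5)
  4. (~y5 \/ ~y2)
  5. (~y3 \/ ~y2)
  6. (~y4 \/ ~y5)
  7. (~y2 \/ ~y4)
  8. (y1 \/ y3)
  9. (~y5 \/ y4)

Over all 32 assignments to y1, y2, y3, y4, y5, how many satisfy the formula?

Satisfying assignments:
  y1=0 y2=0 y3=1 y4=0 y5=0
  y1=0 y2=0 y3=1 y4=1 y5=0
  y1=1 y2=0 y3=0 y4=0 y5=0
  y1=1 y2=0 y3=0 y4=1 y5=0
  y1=1 y2=1 y3=0 y4=0 y5=0
Count: 5.

5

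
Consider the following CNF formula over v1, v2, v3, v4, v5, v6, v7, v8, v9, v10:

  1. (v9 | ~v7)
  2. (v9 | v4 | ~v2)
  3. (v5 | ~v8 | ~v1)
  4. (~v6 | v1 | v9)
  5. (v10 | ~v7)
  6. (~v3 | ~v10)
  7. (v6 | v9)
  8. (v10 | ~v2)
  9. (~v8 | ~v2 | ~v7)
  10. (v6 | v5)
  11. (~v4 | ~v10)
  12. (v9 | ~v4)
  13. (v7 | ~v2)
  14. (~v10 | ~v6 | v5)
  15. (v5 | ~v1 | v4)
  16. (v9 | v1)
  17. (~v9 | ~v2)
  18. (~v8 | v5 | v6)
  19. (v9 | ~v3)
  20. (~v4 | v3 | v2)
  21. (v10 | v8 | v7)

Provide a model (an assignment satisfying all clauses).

Pure literal: v5 appears only positively; assign v5 = True.
Try v1 = False.
  then v9 is forced to True.
  then v2 is forced to False.
Branch on v3: take v3 = False.
  then v4 is forced to False.
Try v7 = False.
For the remaining variables, v6 = False, v8 = True, v10 = True works.
Every clause has at least one true literal under this assignment.
Check each clause:
  1. (~v7 | v9) — ~v7 is true.
  2. (v9 | ~v2 | v4) — v9 is true.
  3. (~v8 | ~v1 | v5) — v5 is true.
  4. (v1 | ~v6 | v9) — v9 is true.
  5. (~v7 | v10) — ~v7 is true.
  6. (~v3 | ~v10) — ~v3 is true.
  7. (v6 | v9) — v9 is true.
  8. (~v2 | v10) — v10 is true.
  9. (~v8 | ~v2 | ~v7) — ~v7 is true.
  10. (v5 | v6) — v5 is true.
  11. (~v4 | ~v10) — ~v4 is true.
  12. (~v4 | v9) — v9 is true.
  13. (v7 | ~v2) — ~v2 is true.
  14. (~v6 | ~v10 | v5) — ~v6 is true.
  15. (v4 | v5 | ~v1) — v5 is true.
  16. (v9 | v1) — v9 is true.
  17. (~v9 | ~v2) — ~v2 is true.
  18. (v5 | v6 | ~v8) — v5 is true.
  19. (~v3 | v9) — v9 is true.
  20. (~v4 | v2 | v3) — ~v4 is true.
  21. (v8 | v10 | v7) — v8 is true.

v1 = 0  v2 = 0  v3 = 0  v4 = 0  v5 = 1  v6 = 0  v7 = 0  v8 = 1  v9 = 1  v10 = 1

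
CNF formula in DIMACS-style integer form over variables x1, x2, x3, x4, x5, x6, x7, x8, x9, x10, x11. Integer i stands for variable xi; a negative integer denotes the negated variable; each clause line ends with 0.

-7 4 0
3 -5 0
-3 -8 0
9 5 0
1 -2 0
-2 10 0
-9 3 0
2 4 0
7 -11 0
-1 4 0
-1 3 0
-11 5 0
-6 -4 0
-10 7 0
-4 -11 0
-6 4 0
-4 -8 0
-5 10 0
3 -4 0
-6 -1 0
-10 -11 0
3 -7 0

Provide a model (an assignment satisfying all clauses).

x1=T, x2=F, x3=T, x4=T, x5=F, x6=F, x7=T, x8=F, x9=T, x10=F, x11=F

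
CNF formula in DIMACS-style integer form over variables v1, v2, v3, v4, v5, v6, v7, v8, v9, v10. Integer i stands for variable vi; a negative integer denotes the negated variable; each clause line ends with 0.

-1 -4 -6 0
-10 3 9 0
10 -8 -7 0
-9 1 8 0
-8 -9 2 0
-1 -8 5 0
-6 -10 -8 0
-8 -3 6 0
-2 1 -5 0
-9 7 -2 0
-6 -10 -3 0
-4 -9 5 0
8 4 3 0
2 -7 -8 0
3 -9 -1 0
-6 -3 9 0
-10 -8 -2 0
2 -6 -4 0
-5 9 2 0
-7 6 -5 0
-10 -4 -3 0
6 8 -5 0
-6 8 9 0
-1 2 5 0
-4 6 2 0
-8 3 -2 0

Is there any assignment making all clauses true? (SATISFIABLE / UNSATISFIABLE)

Branch on v1: take v1 = True.
For the remaining variables, v2 = True, v3 = True, v4 = False, v5 = False, v6 = False, v7 = True, v8 = False, v9 = False, v10 = True works.
Every clause has at least one true literal under this assignment.
So v1=1, v2=1, v3=1, v4=0, v5=0, v6=0, v7=1, v8=0, v9=0, v10=1 is a satisfying assignment.

SATISFIABLE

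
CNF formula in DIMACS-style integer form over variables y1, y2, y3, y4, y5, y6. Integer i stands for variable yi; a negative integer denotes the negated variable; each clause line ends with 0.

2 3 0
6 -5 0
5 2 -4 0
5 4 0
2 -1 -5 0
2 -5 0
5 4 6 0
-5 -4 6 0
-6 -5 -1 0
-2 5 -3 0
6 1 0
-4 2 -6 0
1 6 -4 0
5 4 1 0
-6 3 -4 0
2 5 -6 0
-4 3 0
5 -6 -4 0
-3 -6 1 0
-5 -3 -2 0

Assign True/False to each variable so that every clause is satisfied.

y1=F, y2=T, y3=F, y4=F, y5=T, y6=T

Branch on y1: take y1 = False.
  then y6 is forced to True.
  then y3 is forced to False.
  then y2 is forced to True.
  then y4 is forced to False.
  then y5 is forced to True.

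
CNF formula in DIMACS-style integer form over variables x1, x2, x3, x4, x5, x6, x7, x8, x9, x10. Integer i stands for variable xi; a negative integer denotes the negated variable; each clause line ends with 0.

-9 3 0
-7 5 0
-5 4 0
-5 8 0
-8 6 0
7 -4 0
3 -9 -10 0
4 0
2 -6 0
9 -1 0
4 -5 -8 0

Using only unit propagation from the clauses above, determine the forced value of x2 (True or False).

(x4) is a unit clause: x4 = True.
(~x4 | x7): since x4 = True, the clause reduces to (x7). x7 = True.
(~x7 | x5): since x7 = True, the clause reduces to (x5). x5 = True.
(~x5 | x8) with x5 = True leaves only x8, so x8 = True.
In (~x8 | x6), ~x8 is now false; x6 must hold, so x6 = True.
From (~x6 | x2) and x6 = True: x2 = True.

True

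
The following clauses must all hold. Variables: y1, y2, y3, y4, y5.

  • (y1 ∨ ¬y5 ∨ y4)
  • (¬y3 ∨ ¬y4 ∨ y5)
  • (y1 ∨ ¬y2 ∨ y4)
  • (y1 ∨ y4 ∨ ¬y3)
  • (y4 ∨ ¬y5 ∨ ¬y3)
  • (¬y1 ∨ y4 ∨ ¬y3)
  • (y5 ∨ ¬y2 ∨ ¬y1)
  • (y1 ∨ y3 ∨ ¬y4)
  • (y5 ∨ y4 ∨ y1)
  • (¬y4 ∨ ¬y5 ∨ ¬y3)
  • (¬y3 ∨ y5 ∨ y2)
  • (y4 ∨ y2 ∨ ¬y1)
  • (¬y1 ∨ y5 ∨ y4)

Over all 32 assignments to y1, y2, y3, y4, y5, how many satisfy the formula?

Satisfying assignments:
  y1=1 y2=0 y3=0 y4=1 y5=0
  y1=1 y2=0 y3=0 y4=1 y5=1
  y1=1 y2=1 y3=0 y4=0 y5=1
  y1=1 y2=1 y3=0 y4=1 y5=1
Count: 4.

4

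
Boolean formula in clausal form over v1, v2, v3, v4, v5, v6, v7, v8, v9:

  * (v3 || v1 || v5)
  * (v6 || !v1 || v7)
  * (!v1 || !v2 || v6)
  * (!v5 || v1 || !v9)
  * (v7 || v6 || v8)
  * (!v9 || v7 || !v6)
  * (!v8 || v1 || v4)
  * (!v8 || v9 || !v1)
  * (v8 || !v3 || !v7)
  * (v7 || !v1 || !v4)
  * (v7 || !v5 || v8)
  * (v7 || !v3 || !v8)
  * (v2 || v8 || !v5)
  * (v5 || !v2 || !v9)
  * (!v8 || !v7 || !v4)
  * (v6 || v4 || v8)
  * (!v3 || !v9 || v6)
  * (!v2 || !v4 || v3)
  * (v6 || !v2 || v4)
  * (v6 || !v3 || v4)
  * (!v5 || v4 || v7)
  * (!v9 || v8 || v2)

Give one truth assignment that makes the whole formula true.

v1=T  v2=F  v3=F  v4=T  v5=F  v6=T  v7=T  v8=F  v9=F

Check each clause:
  1. (v1 || v3 || v5) — v1 is true.
  2. (v7 || !v1 || v6) — v6 is true.
  3. (!v1 || !v2 || v6) — !v2 is true.
  4. (!v5 || v1 || !v9) — v1 is true.
  5. (v6 || v8 || v7) — v6 is true.
  6. (!v9 || !v6 || v7) — !v9 is true.
  7. (v1 || !v8 || v4) — !v8 is true.
  8. (!v8 || !v1 || v9) — !v8 is true.
  9. (v8 || !v3 || !v7) — !v3 is true.
  10. (!v4 || v7 || !v1) — v7 is true.
  11. (!v5 || v7 || v8) — !v5 is true.
  12. (v7 || !v8 || !v3) — !v8 is true.
  13. (!v5 || v8 || v2) — !v5 is true.
  14. (!v2 || v5 || !v9) — !v2 is true.
  15. (!v7 || !v8 || !v4) — !v8 is true.
  16. (v6 || v4 || v8) — v4 is true.
  17. (v6 || !v9 || !v3) — !v3 is true.
  18. (v3 || !v4 || !v2) — !v2 is true.
  19. (v6 || !v2 || v4) — v4 is true.
  20. (!v3 || v6 || v4) — v4 is true.
  21. (v4 || v7 || !v5) — !v5 is true.
  22. (v2 || v8 || !v9) — !v9 is true.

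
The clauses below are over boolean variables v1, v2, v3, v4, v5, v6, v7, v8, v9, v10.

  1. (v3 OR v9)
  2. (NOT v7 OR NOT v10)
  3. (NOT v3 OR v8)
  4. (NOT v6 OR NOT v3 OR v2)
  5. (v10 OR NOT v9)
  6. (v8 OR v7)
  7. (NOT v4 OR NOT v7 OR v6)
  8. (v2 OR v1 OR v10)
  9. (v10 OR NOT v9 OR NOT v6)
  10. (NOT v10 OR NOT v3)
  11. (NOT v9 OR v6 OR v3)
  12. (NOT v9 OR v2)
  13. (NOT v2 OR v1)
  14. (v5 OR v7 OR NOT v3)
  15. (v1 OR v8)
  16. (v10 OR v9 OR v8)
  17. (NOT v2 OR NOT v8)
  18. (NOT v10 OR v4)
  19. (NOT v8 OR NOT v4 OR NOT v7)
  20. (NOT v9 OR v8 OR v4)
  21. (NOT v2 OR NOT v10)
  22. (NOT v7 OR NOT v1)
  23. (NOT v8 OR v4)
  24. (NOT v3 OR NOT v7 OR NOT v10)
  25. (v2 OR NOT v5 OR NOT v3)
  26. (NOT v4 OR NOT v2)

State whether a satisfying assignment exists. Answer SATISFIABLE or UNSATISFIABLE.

UNSATISFIABLE

v10 = True:
  propagation gives v7=False, v8=True, v3=False, v9=True; an empty clause results — contradiction.
v10 = False:
  propagation gives v9=False, v3=True, v8=True, v2=False; an empty clause results — contradiction.
Every branch closes, so no satisfying assignment exists.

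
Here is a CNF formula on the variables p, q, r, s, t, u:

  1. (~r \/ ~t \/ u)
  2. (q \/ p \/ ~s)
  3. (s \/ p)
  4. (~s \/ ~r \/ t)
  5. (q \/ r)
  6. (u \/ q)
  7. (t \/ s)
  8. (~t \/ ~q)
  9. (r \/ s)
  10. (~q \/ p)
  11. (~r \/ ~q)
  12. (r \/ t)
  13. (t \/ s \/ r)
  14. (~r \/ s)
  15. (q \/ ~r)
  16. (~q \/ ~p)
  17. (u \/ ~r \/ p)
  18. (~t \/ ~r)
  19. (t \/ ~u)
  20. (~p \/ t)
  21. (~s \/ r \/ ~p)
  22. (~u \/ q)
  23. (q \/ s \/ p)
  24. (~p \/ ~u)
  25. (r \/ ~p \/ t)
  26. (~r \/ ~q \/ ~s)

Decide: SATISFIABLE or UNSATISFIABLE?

r = True:
  propagation gives q=False; an empty clause results — contradiction.
r = False:
  propagation gives q=True, t=False; an empty clause results — contradiction.
Every branch closes, so no satisfying assignment exists.

UNSATISFIABLE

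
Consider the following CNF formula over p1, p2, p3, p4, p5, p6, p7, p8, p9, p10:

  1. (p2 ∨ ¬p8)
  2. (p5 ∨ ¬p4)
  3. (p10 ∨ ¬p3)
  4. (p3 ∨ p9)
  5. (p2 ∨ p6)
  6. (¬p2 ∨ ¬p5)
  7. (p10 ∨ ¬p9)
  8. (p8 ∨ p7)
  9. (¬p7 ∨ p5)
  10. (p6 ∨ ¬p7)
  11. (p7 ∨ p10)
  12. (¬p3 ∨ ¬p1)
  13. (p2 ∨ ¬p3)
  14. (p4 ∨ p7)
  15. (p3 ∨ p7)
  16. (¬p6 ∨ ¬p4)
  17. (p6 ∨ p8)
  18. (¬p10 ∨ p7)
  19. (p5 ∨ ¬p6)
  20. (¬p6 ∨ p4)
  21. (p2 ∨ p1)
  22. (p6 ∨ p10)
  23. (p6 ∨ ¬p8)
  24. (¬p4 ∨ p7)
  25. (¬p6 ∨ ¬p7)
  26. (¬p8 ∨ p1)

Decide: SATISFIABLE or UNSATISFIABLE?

UNSATISFIABLE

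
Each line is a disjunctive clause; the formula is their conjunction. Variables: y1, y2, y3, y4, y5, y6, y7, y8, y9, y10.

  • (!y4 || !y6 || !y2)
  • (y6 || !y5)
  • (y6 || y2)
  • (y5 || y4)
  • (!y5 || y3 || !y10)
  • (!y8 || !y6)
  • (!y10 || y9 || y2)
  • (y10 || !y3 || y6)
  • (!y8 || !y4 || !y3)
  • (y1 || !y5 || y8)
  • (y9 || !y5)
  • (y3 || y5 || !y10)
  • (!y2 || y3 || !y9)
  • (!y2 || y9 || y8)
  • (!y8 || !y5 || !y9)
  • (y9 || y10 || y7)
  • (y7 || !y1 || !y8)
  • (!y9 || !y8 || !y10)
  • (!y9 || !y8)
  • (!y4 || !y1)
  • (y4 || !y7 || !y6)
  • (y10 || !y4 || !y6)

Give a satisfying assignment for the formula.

y1=False  y2=True  y3=False  y4=True  y5=False  y6=False  y7=True  y8=True  y9=False  y10=False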